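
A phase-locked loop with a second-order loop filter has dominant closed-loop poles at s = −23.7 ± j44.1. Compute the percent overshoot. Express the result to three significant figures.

|pole| = ω_n = √(23.7² + 44.1²) = 50.1 rad/s; ζ = cos θ = σ/ω_n = 0.473.
%OS = 100·exp(−πζ/√(1−ζ²)) = 18.5%.

%OS ≈ 18.5%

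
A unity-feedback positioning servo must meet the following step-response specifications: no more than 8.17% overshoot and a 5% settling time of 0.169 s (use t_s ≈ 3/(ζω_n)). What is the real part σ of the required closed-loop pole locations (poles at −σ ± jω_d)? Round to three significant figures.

The settling-time spec alone fixes σ = ζω_n = 3/t_s = 3/0.169 = 17.8.
(Overshoot then fixes ζ = 0.623 and hence ω_d = σ·√(1−ζ²)/ζ = 22.3 rad/s.)

σ ≈ 17.8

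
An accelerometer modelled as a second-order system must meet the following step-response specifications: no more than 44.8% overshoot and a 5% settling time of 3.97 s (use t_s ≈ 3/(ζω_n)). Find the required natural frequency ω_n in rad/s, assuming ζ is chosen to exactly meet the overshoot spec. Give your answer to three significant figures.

ω_n ≈ 3.05 rad/s

Inverting the overshoot relation: ζ = |ln 0.448|/√(π² + ln²0.448) = 0.248.
From t_s ≈ 3/(ζω_n): ω_n = 3/(ζ·t_s) = 3/(0.248·3.97) = 3.05 rad/s.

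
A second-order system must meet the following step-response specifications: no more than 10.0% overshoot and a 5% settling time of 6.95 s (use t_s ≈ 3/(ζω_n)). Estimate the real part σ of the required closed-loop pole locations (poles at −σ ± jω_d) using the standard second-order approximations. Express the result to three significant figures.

σ ≈ 0.432

The settling-time spec alone fixes σ = ζω_n = 3/t_s = 3/6.95 = 0.432.
(Overshoot then fixes ζ = 0.591 and hence ω_d = σ·√(1−ζ²)/ζ = 0.589 rad/s.)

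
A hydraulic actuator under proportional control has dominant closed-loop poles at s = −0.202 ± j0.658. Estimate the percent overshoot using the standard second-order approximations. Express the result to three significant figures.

The poles are at −σ ± jω_d with σ = 0.202 and ω_d = 0.658, so ω_n = √(σ²+ω_d²) = 0.688 rad/s and ζ = σ/ω_n = 0.293.
%OS = 100 e^{−πζ/√(1−ζ²)} with ζ = 0.293 gives 38.1%.

%OS ≈ 38.1%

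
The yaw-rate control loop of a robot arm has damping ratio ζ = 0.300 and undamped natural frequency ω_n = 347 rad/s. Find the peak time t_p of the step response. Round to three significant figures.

t_p ≈ 0.00949 s

The damped frequency is ω_d = ω_n√(1−ζ²) = 347·√(1−0.0900) = 331 rad/s.
Peak time t_p = π/ω_d = π/331 = 0.00949 s.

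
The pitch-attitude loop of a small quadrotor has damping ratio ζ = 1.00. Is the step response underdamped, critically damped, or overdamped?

Since ζ = 1, the system is critically damped.

critically damped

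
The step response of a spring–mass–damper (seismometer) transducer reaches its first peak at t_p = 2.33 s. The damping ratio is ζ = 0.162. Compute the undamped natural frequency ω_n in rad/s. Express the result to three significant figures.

Peak time t_p = π/ω_d, so ω_d = π/t_p = π/2.33 = 1.35 rad/s.
ω_n = ω_d/√(1−ζ²) = 1.35/√0.974 = 1.37 rad/s.

ω_n ≈ 1.37 rad/s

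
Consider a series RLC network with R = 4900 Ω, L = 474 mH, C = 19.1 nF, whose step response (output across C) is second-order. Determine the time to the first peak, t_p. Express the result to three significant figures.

For a series RLC circuit (capacitor voltage as output), ω_n = 1/√(LC) = 1/√(474 mH · 19.1 nF) = 10500 rad/s.
ζ = (R/2)·√(C/L) = (4900/2)·√(19.1 nF/474 mH) = 0.492.
The damped frequency ω_d = ω_n√(1−ζ²) = 9150 rad/s. t_p = π/ω_d = 0.000343 s.

t_p ≈ 0.000343 s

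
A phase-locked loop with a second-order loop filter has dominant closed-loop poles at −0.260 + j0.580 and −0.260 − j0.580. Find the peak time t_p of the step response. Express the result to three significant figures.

t_p ≈ 5.42 s

t_p = π/ω_d with ω_d = 0.580 (the imaginary part), so t_p = 5.42 s.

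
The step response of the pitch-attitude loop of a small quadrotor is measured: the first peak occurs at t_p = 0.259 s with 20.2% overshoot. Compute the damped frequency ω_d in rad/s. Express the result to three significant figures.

t_p = π/ω_d, so ω_d = π/0.259 = 12.1 rad/s.

ω_d ≈ 12.1 rad/s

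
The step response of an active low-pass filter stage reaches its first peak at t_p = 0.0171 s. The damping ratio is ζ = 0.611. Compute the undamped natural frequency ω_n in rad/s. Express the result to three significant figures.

ω_n ≈ 232 rad/s

Peak time t_p = π/ω_d, so ω_d = π/t_p = π/0.0171 = 184 rad/s.
ω_n = ω_d/√(1−ζ²) = 184/√0.627 = 232 rad/s.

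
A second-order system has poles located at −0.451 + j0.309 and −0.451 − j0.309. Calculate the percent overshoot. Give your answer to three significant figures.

%OS ≈ 1.02%

|pole| = ω_n = √(0.451² + 0.309²) = 0.547 rad/s; ζ = cos θ = σ/ω_n = 0.825.
Overshoot: exp(−π·0.825/√(1−0.825²)) = 0.0102, i.e. 1.02%.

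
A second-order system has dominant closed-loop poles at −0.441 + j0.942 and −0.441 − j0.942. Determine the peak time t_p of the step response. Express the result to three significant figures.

t_p ≈ 3.34 s

t_p = π/ω_d with ω_d = 0.942 (the imaginary part), so t_p = 3.34 s.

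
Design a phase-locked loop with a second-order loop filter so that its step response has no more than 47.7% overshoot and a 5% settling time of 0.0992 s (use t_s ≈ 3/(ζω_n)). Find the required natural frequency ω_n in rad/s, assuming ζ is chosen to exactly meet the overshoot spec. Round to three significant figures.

ω_n ≈ 132 rad/s

From %OS = 100·exp(−πζ/√(1−ζ²)), invert to get ζ = −ln(OS)/√(π² + ln²(OS)) with OS = 0.477.
−ln 0.477 = 0.7402, so ζ = 0.7402/√(π² + 0.5480) = 0.229.
Then ω_n = 3/(ζ t_s) = 3/(0.229 × 0.0992) = 132 rad/s.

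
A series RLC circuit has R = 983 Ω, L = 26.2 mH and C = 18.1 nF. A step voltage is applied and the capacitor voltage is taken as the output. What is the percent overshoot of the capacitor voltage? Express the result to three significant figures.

For a series RLC circuit (capacitor voltage as output), ω_n = 1/√(LC) = 1/√(26.2 mH · 18.1 nF) = 45900 rad/s.
ζ = (R/2)·√(C/L) = (983/2)·√(18.1 nF/26.2 mH) = 0.409.
%OS = 100·exp(−πζ/√(1−ζ²)) = 24.5%.

%OS ≈ 24.5%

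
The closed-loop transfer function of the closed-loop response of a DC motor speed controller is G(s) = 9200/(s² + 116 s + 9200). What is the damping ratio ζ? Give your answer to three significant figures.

ω_n = √9200 = 95.9 rad/s; ζ = 116/(2·95.9) = 0.605.

ζ ≈ 0.605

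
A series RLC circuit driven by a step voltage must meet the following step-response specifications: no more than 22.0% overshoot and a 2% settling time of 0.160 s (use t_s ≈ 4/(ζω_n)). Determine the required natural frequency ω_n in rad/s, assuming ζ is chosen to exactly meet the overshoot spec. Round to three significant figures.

From %OS = 100·exp(−πζ/√(1−ζ²)), invert to get ζ = −ln(OS)/√(π² + ln²(OS)) with OS = 0.220.
−ln 0.220 = 1.514, so ζ = 1.514/√(π² + 2.293) = 0.434.
Then ω_n = 4/(ζ t_s) = 4/(0.434 × 0.160) = 57.6 rad/s.

ω_n ≈ 57.6 rad/s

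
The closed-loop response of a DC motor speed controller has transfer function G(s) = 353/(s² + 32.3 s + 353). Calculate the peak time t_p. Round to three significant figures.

Matching coefficients with s² + 2ζω_n s + ω_n² gives ω_n² = 353 ⇒ ω_n = 18.8 rad/s, and ζ = 32.3/(2ω_n) = 0.860.
ω_d = ω_n√(1−ζ²) = 9.60 rad/s. Then t_p = π/ω_d = 0.327 s.

t_p ≈ 0.327 s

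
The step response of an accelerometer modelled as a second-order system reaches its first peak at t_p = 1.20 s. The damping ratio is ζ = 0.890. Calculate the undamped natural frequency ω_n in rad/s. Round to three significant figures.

Peak time t_p = π/ω_d, so ω_d = π/t_p = π/1.20 = 2.62 rad/s.
ω_n = ω_d/√(1−ζ²) = 2.62/√0.208 = 5.74 rad/s.

ω_n ≈ 5.74 rad/s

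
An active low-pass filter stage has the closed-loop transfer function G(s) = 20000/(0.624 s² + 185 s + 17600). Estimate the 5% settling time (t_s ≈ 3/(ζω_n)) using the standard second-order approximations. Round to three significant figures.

Dividing through by 0.624: denominator becomes s² + 296.5 s + 28210.
So ω_n = √28210 = 168 rad/s and ζ = 296.5/(2·168) = 0.883.
t_s ≈ 3/(ζω_n) = 0.0202 s.

t_s ≈ 0.0202 s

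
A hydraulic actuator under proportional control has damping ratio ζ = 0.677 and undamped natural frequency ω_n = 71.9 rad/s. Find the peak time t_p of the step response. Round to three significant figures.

t_p ≈ 0.0594 s

The damped frequency is ω_d = ω_n√(1−ζ²) = 71.9·√(1−0.458) = 52.9 rad/s.
Peak time t_p = π/ω_d = π/52.9 = 0.0594 s.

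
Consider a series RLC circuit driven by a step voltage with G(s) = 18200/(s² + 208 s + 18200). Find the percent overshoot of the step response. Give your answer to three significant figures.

Comparing the denominator to s² + 2ζω_n s + ω_n²: ω_n = √18200 = 135 rad/s, and 2ζω_n = 208 so ζ = 208/(2·135) = 0.771.
%OS = 100·exp(−πζ/√(1−ζ²)) = 2.23%.

%OS ≈ 2.23%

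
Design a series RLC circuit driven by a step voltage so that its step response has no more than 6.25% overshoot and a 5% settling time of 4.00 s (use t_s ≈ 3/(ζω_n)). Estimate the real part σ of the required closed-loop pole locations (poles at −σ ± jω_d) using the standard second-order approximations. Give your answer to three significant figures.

σ ≈ 0.750

The settling-time spec alone fixes σ = ζω_n = 3/t_s = 3/4.00 = 0.750.
(Overshoot then fixes ζ = 0.662 and hence ω_d = σ·√(1−ζ²)/ζ = 0.850 rad/s.)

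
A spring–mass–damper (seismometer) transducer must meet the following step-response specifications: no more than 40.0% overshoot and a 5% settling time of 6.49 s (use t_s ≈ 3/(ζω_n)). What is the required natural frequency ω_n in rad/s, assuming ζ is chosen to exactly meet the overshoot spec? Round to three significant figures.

ω_n ≈ 1.65 rad/s

From %OS = 100·exp(−πζ/√(1−ζ²)), invert to get ζ = −ln(OS)/√(π² + ln²(OS)) with OS = 0.400.
−ln 0.400 = 0.9163, so ζ = 0.9163/√(π² + 0.8396) = 0.280.
Then ω_n = 3/(ζ t_s) = 3/(0.280 × 6.49) = 1.65 rad/s.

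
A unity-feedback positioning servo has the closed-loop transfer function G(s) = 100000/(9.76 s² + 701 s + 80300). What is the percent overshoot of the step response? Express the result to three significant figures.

Dividing through by 9.76: denominator becomes s² + 71.82 s + 8227.
So ω_n = √8227 = 90.7 rad/s and ζ = 71.82/(2·90.7) = 0.396.
Overshoot: exp(−π·0.396/√(1−0.396²)) = 0.258, i.e. 25.8%.

%OS ≈ 25.8%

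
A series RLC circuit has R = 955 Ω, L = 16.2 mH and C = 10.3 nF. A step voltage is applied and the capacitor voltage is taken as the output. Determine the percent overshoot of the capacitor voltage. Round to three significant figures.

%OS ≈ 27.4%

For a series RLC circuit (capacitor voltage as output), ω_n = 1/√(LC) = 1/√(16.2 mH · 10.3 nF) = 77400 rad/s.
ζ = (R/2)·√(C/L) = (955/2)·√(10.3 nF/16.2 mH) = 0.381.
%OS = 100·exp(−πζ/√(1−ζ²)) = 27.4%.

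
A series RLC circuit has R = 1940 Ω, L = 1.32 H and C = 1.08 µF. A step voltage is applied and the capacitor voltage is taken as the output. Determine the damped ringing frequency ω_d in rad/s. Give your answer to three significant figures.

For a series RLC circuit (capacitor voltage as output), ω_n = 1/√(LC) = 1/√(1.32 H · 1.08 µF) = 838 rad/s.
ζ = (R/2)·√(C/L) = (1940/2)·√(1.08 µF/1.32 H) = 0.877.
The damped frequency ω_d = ω_n√(1−ζ²) = 402 rad/s.

ω_d ≈ 402 rad/s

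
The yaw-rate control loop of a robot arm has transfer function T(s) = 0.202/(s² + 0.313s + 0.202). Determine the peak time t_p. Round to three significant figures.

t_p ≈ 7.46 s

ω_n = √0.202 = 0.449 rad/s; ζ = 0.313/(2·0.449) = 0.348.
The damped frequency ω_d = ω_n√(1−ζ²) = 0.421 rad/s. Then t_p = π/ω_d = 7.46 s.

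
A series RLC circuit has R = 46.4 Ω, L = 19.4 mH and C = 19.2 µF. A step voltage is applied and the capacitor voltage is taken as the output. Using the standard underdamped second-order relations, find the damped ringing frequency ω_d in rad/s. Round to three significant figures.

For a series RLC circuit (capacitor voltage as output), ω_n = 1/√(LC) = 1/√(19.4 mH · 19.2 µF) = 1640 rad/s.
ζ = (R/2)·√(C/L) = (46.4/2)·√(19.2 µF/19.4 mH) = 0.730.
The damped frequency ω_d = ω_n√(1−ζ²) = 1120 rad/s.

ω_d ≈ 1120 rad/s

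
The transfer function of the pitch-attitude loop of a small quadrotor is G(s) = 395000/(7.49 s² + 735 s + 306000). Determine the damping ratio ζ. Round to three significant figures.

Dividing through by 7.49: denominator becomes s² + 98.13 s + 40850.
So ω_n = √40850 = 202 rad/s and ζ = 98.13/(2·202) = 0.243.

ζ ≈ 0.243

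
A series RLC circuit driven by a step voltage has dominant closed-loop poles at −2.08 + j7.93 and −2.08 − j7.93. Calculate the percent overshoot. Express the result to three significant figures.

%OS ≈ 43.9%

|pole| = ω_n = √(2.08² + 7.93²) = 8.20 rad/s; ζ = cos θ = σ/ω_n = 0.254.
%OS = 100·exp(−πζ/√(1−ζ²)) = 43.9%.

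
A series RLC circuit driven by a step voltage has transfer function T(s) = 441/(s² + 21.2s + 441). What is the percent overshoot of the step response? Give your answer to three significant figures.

%OS ≈ 15.9%

Matching coefficients with s² + 2ζω_n s + ω_n² gives ω_n² = 441 ⇒ ω_n = 21.0 rad/s, and ζ = 21.2/(2ω_n) = 0.505.
%OS = 100 e^{−πζ/√(1−ζ²)} with ζ = 0.505 gives 15.9%.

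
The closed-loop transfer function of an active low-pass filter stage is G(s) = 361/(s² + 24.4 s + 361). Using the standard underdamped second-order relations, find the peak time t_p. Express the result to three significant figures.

t_p ≈ 0.216 s

Comparing the denominator to s² + 2ζω_n s + ω_n²: ω_n = √361 = 19.0 rad/s, and 2ζω_n = 24.4 so ζ = 24.4/(2·19.0) = 0.642.
ω_d = ω_n√(1−ζ²) = 14.6 rad/s. Then t_p = π/ω_d = 0.216 s.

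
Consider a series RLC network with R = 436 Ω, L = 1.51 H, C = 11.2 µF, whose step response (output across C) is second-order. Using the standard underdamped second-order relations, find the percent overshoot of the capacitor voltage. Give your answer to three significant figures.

For a series RLC circuit (capacitor voltage as output), ω_n = 1/√(LC) = 1/√(1.51 H · 11.2 µF) = 243 rad/s.
ζ = (R/2)·√(C/L) = (436/2)·√(11.2 µF/1.51 H) = 0.594.
%OS = 100 e^{−πζ/√(1−ζ²)} with ζ = 0.594 gives 9.85%.

%OS ≈ 9.85%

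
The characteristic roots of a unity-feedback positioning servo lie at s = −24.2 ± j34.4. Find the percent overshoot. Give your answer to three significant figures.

%OS ≈ 11.0%

The poles are at −σ ± jω_d with σ = 24.2 and ω_d = 34.4, so ω_n = √(σ²+ω_d²) = 42.1 rad/s and ζ = σ/ω_n = 0.575.
%OS = 100 e^{−πζ/√(1−ζ²)} with ζ = 0.575 gives 11.0%.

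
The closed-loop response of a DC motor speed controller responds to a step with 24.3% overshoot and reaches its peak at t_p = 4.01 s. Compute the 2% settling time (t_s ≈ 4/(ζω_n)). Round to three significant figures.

t_s ≈ 11.3 s

The overshoot fixes ζ = −ln(OS)/√(π²+ln²(OS)) = 0.411.
t_p = π/ω_d ⇒ ω_d = 0.783 rad/s; then ω_n = ω_d/√(1−ζ²) = 0.859 rad/s.
t_s ≈ 4/(ζω_n) = 4/(0.411·0.859) = 11.3 s.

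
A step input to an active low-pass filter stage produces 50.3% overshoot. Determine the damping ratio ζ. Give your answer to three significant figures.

From %OS = 100·exp(−πζ/√(1−ζ²)), invert to get ζ = −ln(OS)/√(π² + ln²(OS)) with OS = 0.503.
−ln 0.503 = 0.6872, so ζ = 0.6872/√(π² + 0.4722) = 0.214.

ζ ≈ 0.214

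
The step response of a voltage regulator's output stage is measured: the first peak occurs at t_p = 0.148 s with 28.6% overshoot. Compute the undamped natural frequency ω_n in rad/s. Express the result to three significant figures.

ω_n ≈ 22.8 rad/s

The overshoot fixes ζ = −ln(OS)/√(π²+ln²(OS)) = 0.370.
From t_p = π/ω_d, ω_d = π/0.148 = 21.2 rad/s, so ω_n = ω_d/√(1−ζ²) = 22.8 rad/s.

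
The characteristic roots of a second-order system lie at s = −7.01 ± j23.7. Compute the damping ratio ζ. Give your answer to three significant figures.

ζ ≈ 0.284

The poles are at −σ ± jω_d with σ = 7.01 and ω_d = 23.7, so ω_n = √(σ²+ω_d²) = 24.7 rad/s and ζ = σ/ω_n = 0.284.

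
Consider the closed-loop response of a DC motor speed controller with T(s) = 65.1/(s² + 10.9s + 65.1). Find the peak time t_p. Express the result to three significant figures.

t_p ≈ 0.528 s

Comparing the denominator to s² + 2ζω_n s + ω_n²: ω_n = √65.1 = 8.07 rad/s, and 2ζω_n = 10.9 so ζ = 10.9/(2·8.07) = 0.675.
The damped frequency ω_d = ω_n√(1−ζ²) = 5.95 rad/s. Then t_p = π/ω_d = 0.528 s.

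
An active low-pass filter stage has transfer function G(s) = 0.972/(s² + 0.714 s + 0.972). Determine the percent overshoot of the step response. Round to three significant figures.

%OS ≈ 29.5%

Comparing the denominator to s² + 2ζω_n s + ω_n²: ω_n = √0.972 = 0.986 rad/s, and 2ζω_n = 0.714 so ζ = 0.714/(2·0.986) = 0.362.
%OS = 100 e^{−πζ/√(1−ζ²)} with ζ = 0.362 gives 29.5%.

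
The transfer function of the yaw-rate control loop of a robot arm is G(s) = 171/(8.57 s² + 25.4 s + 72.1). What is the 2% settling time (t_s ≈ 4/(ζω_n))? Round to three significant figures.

t_s ≈ 2.70 s

Dividing through by 8.57: denominator becomes s² + 2.964 s + 8.413.
So ω_n = √8.413 = 2.90 rad/s and ζ = 2.964/(2·2.90) = 0.511.
t_s ≈ 4/(ζω_n) = 2.70 s.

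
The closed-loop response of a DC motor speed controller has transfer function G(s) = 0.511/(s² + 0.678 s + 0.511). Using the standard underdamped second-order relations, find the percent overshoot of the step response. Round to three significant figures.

%OS ≈ 18.4%

Comparing the denominator to s² + 2ζω_n s + ω_n²: ω_n = √0.511 = 0.715 rad/s, and 2ζω_n = 0.678 so ζ = 0.678/(2·0.715) = 0.474.
%OS = 100 e^{−πζ/√(1−ζ²)} with ζ = 0.474 gives 18.4%.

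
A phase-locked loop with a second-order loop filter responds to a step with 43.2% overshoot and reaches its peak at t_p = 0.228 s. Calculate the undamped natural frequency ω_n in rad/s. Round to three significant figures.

The overshoot fixes ζ = −ln(OS)/√(π²+ln²(OS)) = 0.258.
t_p = π/ω_d ⇒ ω_d = 13.8 rad/s; then ω_n = ω_d/√(1−ζ²) = 14.3 rad/s.

ω_n ≈ 14.3 rad/s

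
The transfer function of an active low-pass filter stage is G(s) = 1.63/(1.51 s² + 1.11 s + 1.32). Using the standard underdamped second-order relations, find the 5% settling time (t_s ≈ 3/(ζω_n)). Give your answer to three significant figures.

t_s ≈ 8.16 s

Dividing through by 1.51: denominator becomes s² + 0.7351 s + 0.8742.
So ω_n = √0.8742 = 0.935 rad/s and ζ = 0.7351/(2·0.935) = 0.393.
t_s ≈ 3/(ζω_n) = 8.16 s.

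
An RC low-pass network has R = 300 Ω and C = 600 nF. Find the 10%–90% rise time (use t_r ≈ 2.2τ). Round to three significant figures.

τ = RC = 300 × 600 nF = 0.000180 s.
t_r ≈ 2.2τ = 0.000396 s.

t_r ≈ 0.000396 s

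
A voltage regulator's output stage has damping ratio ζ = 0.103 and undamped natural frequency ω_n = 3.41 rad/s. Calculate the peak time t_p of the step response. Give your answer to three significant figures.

t_p ≈ 0.926 s

The damped frequency is ω_d = ω_n√(1−ζ²) = 3.41·√(1−0.0106) = 3.39 rad/s.
Peak time t_p = π/ω_d = π/3.39 = 0.926 s.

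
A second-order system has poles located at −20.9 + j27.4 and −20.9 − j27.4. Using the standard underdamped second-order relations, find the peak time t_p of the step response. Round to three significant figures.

t_p = π/ω_d with ω_d = 27.4 (the imaginary part), so t_p = 0.115 s.

t_p ≈ 0.115 s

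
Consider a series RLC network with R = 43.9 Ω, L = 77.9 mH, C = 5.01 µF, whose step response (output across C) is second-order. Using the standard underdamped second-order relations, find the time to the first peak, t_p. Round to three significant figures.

For a series RLC circuit (capacitor voltage as output), ω_n = 1/√(LC) = 1/√(77.9 mH · 5.01 µF) = 1600 rad/s.
ζ = (R/2)·√(C/L) = (43.9/2)·√(5.01 µF/77.9 mH) = 0.176.
ω_d = ω_n√(1−ζ²) = 1580 rad/s. t_p = π/ω_d = 0.00199 s.

t_p ≈ 0.00199 s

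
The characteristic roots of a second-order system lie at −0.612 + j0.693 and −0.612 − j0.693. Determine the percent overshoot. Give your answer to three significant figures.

The poles are at −σ ± jω_d with σ = 0.612 and ω_d = 0.693, so ω_n = √(σ²+ω_d²) = 0.925 rad/s and ζ = σ/ω_n = 0.662.
%OS = 100·exp(−πζ/√(1−ζ²)) = 6.24%.

%OS ≈ 6.24%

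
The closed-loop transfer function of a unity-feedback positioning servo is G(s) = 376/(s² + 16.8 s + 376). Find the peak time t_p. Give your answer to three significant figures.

t_p ≈ 0.180 s

ω_n = √376 = 19.4 rad/s; ζ = 16.8/(2·19.4) = 0.433.
The damped frequency ω_d = ω_n√(1−ζ²) = 17.5 rad/s. Then t_p = π/ω_d = 0.180 s.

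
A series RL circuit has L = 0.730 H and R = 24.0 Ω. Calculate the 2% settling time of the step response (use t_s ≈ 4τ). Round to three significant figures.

t_s ≈ 0.122 s

τ = L/R = 0.730/24.0 = 0.0304 s.
t_s ≈ 4τ = 0.122 s.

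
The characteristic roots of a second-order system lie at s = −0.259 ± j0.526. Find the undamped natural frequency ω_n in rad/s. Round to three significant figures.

The poles are at −σ ± jω_d with σ = 0.259 and ω_d = 0.526, so ω_n = √(σ²+ω_d²) = 0.586 rad/s and ζ = σ/ω_n = 0.442.

ω_n ≈ 0.586 rad/s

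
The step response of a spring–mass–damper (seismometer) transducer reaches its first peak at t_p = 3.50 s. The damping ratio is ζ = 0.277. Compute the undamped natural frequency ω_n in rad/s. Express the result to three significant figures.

Peak time t_p = π/ω_d, so ω_d = π/t_p = π/3.50 = 0.898 rad/s.
ω_n = ω_d/√(1−ζ²) = 0.898/√0.923 = 0.934 rad/s.

ω_n ≈ 0.934 rad/s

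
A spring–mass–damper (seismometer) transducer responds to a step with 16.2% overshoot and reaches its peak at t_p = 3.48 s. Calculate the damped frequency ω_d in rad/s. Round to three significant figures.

ω_d ≈ 0.903 rad/s

t_p = π/ω_d, so ω_d = π/3.48 = 0.903 rad/s.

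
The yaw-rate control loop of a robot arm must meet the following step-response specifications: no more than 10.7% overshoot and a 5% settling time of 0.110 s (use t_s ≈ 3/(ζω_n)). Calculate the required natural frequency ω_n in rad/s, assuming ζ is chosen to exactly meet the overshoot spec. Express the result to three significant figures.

ζ = −ln(OS)/√(π² + (ln OS)²). With OS = 0.107, ln OS = −2.235 and ζ = 2.235/3.855 = 0.580.
From t_s ≈ 3/(ζω_n): ω_n = 3/(ζ·t_s) = 3/(0.580·0.110) = 47.0 rad/s.

ω_n ≈ 47.0 rad/s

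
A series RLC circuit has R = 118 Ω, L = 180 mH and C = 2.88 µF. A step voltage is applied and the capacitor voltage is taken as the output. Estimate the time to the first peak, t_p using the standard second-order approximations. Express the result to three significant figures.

For a series RLC circuit (capacitor voltage as output), ω_n = 1/√(LC) = 1/√(180 mH · 2.88 µF) = 1390 rad/s.
ζ = (R/2)·√(C/L) = (118/2)·√(2.88 µF/180 mH) = 0.236.
ω_d = 1390·√(1 − 0.236²) = 1350 rad/s. t_p = π/ω_d = 0.00233 s.

t_p ≈ 0.00233 s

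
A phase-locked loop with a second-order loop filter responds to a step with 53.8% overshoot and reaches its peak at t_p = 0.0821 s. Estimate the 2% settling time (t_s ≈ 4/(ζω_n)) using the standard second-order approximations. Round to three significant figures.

t_s ≈ 0.530 s

The overshoot fixes ζ = −ln(OS)/√(π²+ln²(OS)) = 0.194.
From t_p = π/ω_d, ω_d = π/0.0821 = 38.3 rad/s, so ω_n = ω_d/√(1−ζ²) = 39.0 rad/s.
t_s ≈ 4/(ζω_n) = 4/(0.194·39.0) = 0.530 s.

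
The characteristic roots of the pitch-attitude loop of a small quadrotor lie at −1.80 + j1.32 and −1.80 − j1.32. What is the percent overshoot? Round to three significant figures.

%OS ≈ 1.38%

With σ = 1.80, ω_d = 1.32: ω_n = √(σ²+ω_d²) = 2.23 rad/s, ζ = σ/ω_n = 0.806.
%OS = 100 e^{−πζ/√(1−ζ²)} with ζ = 0.806 gives 1.38%.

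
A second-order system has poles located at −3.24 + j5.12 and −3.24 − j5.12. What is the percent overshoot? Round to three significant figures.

%OS ≈ 13.7%

The poles are at −σ ± jω_d with σ = 3.24 and ω_d = 5.12, so ω_n = √(σ²+ω_d²) = 6.06 rad/s and ζ = σ/ω_n = 0.535.
%OS = 100·exp(−πζ/√(1−ζ²)) = 13.7%.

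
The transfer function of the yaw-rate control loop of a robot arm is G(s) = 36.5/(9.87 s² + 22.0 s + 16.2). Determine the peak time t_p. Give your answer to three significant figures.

Dividing through by 9.87: denominator becomes s² + 2.229 s + 1.641.
So ω_n = √1.641 = 1.28 rad/s and ζ = 2.229/(2·1.28) = 0.870.
ω_d = ω_n√(1−ζ²) = 0.632 rad/s. t_p = π/ω_d = 4.97 s.

t_p ≈ 4.97 s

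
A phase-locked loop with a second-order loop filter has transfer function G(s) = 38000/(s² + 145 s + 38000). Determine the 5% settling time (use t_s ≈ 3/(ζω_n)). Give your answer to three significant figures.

t_s ≈ 0.0414 s

Matching coefficients with s² + 2ζω_n s + ω_n² gives ω_n² = 38000 ⇒ ω_n = 195 rad/s, and ζ = 145/(2ω_n) = 0.372.
t_s ≈ 3/(ζω_n) = 3/(0.372·195) = 0.0414 s.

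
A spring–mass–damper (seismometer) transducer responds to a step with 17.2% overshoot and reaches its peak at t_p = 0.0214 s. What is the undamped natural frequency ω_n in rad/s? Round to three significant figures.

ω_n ≈ 168 rad/s

The overshoot fixes ζ = −ln(OS)/√(π²+ln²(OS)) = 0.489.
From t_p = π/ω_d, ω_d = π/0.0214 = 147 rad/s, so ω_n = ω_d/√(1−ζ²) = 168 rad/s.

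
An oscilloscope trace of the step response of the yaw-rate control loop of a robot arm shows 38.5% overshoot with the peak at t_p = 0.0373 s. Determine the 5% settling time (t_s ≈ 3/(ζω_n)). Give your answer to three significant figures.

ζ from %OS: ζ = |ln 0.385|/√(π²+ln²0.385) = 0.291.
From t_p = π/ω_d, ω_d = π/0.0373 = 84.2 rad/s, so ω_n = ω_d/√(1−ζ²) = 88.0 rad/s.
t_s ≈ 3/(ζω_n) = 3/(0.291·88.0) = 0.117 s.

t_s ≈ 0.117 s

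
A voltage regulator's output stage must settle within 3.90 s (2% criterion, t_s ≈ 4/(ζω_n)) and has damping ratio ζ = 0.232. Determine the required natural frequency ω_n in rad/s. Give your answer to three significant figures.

Rearranging t_s ≈ 4/(ζω_n) gives ω_n = 4/(ζ·t_s) = 4/(0.232 × 3.90) = 4.42 rad/s.

ω_n ≈ 4.42 rad/s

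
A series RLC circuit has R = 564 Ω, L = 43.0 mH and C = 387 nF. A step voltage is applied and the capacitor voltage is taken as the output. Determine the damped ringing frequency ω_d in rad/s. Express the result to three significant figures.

ω_d ≈ 4130 rad/s

For a series RLC circuit (capacitor voltage as output), ω_n = 1/√(LC) = 1/√(43.0 mH · 387 nF) = 7750 rad/s.
ζ = (R/2)·√(C/L) = (564/2)·√(387 nF/43.0 mH) = 0.846.
The damped frequency ω_d = ω_n√(1−ζ²) = 4130 rad/s.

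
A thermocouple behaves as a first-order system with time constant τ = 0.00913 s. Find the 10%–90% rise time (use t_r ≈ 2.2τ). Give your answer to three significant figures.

t_r ≈ 2.2τ = 0.0201 s.

t_r ≈ 0.0201 s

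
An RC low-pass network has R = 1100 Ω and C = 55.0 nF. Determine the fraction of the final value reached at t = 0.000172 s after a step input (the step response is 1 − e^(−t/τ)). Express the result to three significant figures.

τ = RC = 1100 × 55.0 nF = 0.0000605 s.
y(t)/y_∞ = 1 − e^(−t/τ) = 1 − e^(−0.000172/0.0000605) = 1 − e^(−2.84) = 0.942.

y/y_∞ ≈ 0.942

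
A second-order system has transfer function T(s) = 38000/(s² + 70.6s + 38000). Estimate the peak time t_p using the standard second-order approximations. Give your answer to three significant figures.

ω_n = √38000 = 195 rad/s; ζ = 70.6/(2·195) = 0.181.
The damped frequency ω_d = ω_n√(1−ζ²) = 192 rad/s. Then t_p = π/ω_d = 0.0164 s.

t_p ≈ 0.0164 s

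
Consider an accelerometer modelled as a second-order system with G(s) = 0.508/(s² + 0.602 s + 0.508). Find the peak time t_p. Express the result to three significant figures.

ω_n = √0.508 = 0.713 rad/s; ζ = 0.602/(2·0.713) = 0.422.
ω_d = ω_n√(1−ζ²) = 0.646 rad/s. Then t_p = π/ω_d = 4.86 s.

t_p ≈ 4.86 s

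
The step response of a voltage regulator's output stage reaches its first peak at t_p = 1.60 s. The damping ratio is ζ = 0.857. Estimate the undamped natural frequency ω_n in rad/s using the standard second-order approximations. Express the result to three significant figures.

Peak time t_p = π/ω_d, so ω_d = π/t_p = π/1.60 = 1.96 rad/s.
ω_n = ω_d/√(1−ζ²) = 1.96/√0.266 = 3.81 rad/s.

ω_n ≈ 3.81 rad/s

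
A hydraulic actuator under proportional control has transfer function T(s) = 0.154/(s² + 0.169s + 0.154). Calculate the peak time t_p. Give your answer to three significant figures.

t_p ≈ 8.20 s

Matching coefficients with s² + 2ζω_n s + ω_n² gives ω_n² = 0.154 ⇒ ω_n = 0.392 rad/s, and ζ = 0.169/(2ω_n) = 0.215.
ω_d = 0.392·√(1 − 0.215²) = 0.383 rad/s. Then t_p = π/ω_d = 8.20 s.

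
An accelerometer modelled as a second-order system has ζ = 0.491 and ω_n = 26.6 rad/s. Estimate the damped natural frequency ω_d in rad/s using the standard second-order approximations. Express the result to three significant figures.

ω_d = ω_n√(1−ζ²) = 26.6·√0.759 = 23.2 rad/s.

ω_d ≈ 23.2 rad/s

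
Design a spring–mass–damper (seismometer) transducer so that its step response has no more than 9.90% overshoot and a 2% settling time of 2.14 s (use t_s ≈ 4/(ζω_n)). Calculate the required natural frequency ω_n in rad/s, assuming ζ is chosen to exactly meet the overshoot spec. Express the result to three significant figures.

ω_n ≈ 3.15 rad/s

Inverting the overshoot relation: ζ = |ln 0.0990|/√(π² + ln²0.0990) = 0.593.
From t_s ≈ 4/(ζω_n): ω_n = 4/(ζ·t_s) = 4/(0.593·2.14) = 3.15 rad/s.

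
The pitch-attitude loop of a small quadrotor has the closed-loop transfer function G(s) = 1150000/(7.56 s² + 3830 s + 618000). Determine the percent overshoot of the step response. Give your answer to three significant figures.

%OS ≈ 0.247%

Dividing through by 7.56: denominator becomes s² + 506.6 s + 81750.
So ω_n = √81750 = 286 rad/s and ζ = 506.6/(2·286) = 0.886.
Overshoot: exp(−π·0.886/√(1−0.886²)) = 0.00247, i.e. 0.247%.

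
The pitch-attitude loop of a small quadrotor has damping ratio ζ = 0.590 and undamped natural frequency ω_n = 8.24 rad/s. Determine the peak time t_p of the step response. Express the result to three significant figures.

t_p ≈ 0.472 s

The damped frequency is ω_d = ω_n√(1−ζ²) = 8.24·√(1−0.348) = 6.65 rad/s.
Peak time t_p = π/ω_d = π/6.65 = 0.472 s.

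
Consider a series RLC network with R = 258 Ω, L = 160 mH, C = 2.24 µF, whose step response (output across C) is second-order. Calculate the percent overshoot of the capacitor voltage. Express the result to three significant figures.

%OS ≈ 17.7%

For a series RLC circuit (capacitor voltage as output), ω_n = 1/√(LC) = 1/√(160 mH · 2.24 µF) = 1670 rad/s.
ζ = (R/2)·√(C/L) = (258/2)·√(2.24 µF/160 mH) = 0.483.
%OS = 100·exp(−πζ/√(1−ζ²)) = 17.7%.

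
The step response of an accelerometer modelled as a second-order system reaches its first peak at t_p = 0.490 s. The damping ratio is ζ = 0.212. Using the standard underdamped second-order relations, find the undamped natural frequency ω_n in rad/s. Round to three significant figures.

Peak time t_p = π/ω_d, so ω_d = π/t_p = π/0.490 = 6.41 rad/s.
ω_n = ω_d/√(1−ζ²) = 6.41/√0.955 = 6.56 rad/s.

ω_n ≈ 6.56 rad/s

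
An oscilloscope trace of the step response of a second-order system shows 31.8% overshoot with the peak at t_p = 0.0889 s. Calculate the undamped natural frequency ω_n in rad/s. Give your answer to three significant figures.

ω_n ≈ 37.6 rad/s

From the overshoot, ζ = −ln(OS)/√(π²+ln²(OS)) = 0.343.
From t_p = π/ω_d, ω_d = π/0.0889 = 35.3 rad/s, so ω_n = ω_d/√(1−ζ²) = 37.6 rad/s.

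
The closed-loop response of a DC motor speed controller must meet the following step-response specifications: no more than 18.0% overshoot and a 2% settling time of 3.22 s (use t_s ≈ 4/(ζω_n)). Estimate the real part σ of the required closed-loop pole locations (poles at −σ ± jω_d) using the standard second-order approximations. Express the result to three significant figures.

The settling-time spec alone fixes σ = ζω_n = 4/t_s = 4/3.22 = 1.24.
(Overshoot then fixes ζ = 0.479 and hence ω_d = σ·√(1−ζ²)/ζ = 2.28 rad/s.)

σ ≈ 1.24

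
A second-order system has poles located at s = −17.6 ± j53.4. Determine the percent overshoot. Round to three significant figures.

%OS ≈ 35.5%

With σ = 17.6, ω_d = 53.4: ω_n = √(σ²+ω_d²) = 56.2 rad/s, ζ = σ/ω_n = 0.313.
%OS = 100 e^{−πζ/√(1−ζ²)} with ζ = 0.313 gives 35.5%.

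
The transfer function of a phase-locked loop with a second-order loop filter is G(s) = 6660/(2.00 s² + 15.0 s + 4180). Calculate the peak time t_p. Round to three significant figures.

t_p ≈ 0.0690 s

Dividing through by 2.00: denominator becomes s² + 7.500 s + 2090.
So ω_n = √2090 = 45.7 rad/s and ζ = 7.500/(2·45.7) = 0.0820.
ω_d = 45.7·√(1 − 0.0820²) = 45.6 rad/s. t_p = π/ω_d = 0.0690 s.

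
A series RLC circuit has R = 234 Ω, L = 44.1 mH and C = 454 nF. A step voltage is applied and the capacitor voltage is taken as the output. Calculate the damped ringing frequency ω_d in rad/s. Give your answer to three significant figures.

ω_d ≈ 6550 rad/s

For a series RLC circuit (capacitor voltage as output), ω_n = 1/√(LC) = 1/√(44.1 mH · 454 nF) = 7070 rad/s.
ζ = (R/2)·√(C/L) = (234/2)·√(454 nF/44.1 mH) = 0.375.
The damped frequency ω_d = ω_n√(1−ζ²) = 6550 rad/s.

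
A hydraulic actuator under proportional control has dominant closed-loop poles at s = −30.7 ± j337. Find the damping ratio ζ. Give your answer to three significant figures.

With σ = 30.7, ω_d = 337: ω_n = √(σ²+ω_d²) = 338 rad/s, ζ = σ/ω_n = 0.0907.

ζ ≈ 0.0907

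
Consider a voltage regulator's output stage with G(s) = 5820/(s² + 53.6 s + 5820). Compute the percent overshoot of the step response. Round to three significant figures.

%OS ≈ 30.8%

ω_n = √5820 = 76.3 rad/s; ζ = 53.6/(2·76.3) = 0.351.
Overshoot: exp(−π·0.351/√(1−0.351²)) = 0.308, i.e. 30.8%.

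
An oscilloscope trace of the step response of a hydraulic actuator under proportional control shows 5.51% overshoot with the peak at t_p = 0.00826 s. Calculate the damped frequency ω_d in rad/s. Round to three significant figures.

t_p = π/ω_d, so ω_d = π/0.00826 = 380 rad/s.

ω_d ≈ 380 rad/s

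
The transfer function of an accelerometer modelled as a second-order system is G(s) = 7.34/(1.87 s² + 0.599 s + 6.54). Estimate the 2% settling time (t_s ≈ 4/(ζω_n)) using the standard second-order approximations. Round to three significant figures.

t_s ≈ 25.0 s

Dividing through by 1.87: denominator becomes s² + 0.3203 s + 3.497.
So ω_n = √3.497 = 1.87 rad/s and ζ = 0.3203/(2·1.87) = 0.0856.
t_s ≈ 4/(ζω_n) = 25.0 s.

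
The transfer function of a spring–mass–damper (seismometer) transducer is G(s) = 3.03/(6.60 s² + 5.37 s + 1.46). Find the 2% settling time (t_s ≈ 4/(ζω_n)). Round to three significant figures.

Dividing through by 6.60: denominator becomes s² + 0.8136 s + 0.2212.
So ω_n = √0.2212 = 0.470 rad/s and ζ = 0.8136/(2·0.470) = 0.865.
t_s ≈ 4/(ζω_n) = 9.83 s.

t_s ≈ 9.83 s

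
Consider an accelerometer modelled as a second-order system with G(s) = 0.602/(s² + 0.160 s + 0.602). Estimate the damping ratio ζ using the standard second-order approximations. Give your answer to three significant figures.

ζ ≈ 0.103

Comparing the denominator to s² + 2ζω_n s + ω_n²: ω_n = √0.602 = 0.776 rad/s, and 2ζω_n = 0.160 so ζ = 0.160/(2·0.776) = 0.103.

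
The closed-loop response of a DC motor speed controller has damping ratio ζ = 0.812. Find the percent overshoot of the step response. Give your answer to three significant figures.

For an underdamped second-order system, %OS = 100·exp(−πζ/√(1−ζ²)).
πζ/√(1−ζ²) = π·0.812/√(1−0.659) = 4.371, so %OS = 100·e^(−4.371) = 1.26%.

%OS ≈ 1.26%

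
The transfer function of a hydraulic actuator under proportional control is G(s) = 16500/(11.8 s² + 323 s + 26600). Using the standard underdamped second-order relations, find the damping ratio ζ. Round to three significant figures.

ζ ≈ 0.288

Dividing through by 11.8: denominator becomes s² + 27.37 s + 2254.
So ω_n = √2254 = 47.5 rad/s and ζ = 27.37/(2·47.5) = 0.288.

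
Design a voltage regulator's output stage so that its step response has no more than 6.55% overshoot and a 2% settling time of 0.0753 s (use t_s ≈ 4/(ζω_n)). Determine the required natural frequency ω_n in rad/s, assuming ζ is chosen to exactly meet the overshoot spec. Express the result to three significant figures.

ω_n ≈ 81.1 rad/s

From %OS = 100·exp(−πζ/√(1−ζ²)), invert to get ζ = −ln(OS)/√(π² + ln²(OS)) with OS = 0.0655.
−ln 0.0655 = 2.726, so ζ = 2.726/√(π² + 7.429) = 0.655.
Then ω_n = 4/(ζ t_s) = 4/(0.655 × 0.0753) = 81.1 rad/s.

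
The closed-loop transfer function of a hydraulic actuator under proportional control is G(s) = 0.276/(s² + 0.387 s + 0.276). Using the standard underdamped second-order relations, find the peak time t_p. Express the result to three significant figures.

t_p ≈ 6.43 s

Matching coefficients with s² + 2ζω_n s + ω_n² gives ω_n² = 0.276 ⇒ ω_n = 0.525 rad/s, and ζ = 0.387/(2ω_n) = 0.368.
The damped frequency ω_d = ω_n√(1−ζ²) = 0.488 rad/s. Then t_p = π/ω_d = 6.43 s.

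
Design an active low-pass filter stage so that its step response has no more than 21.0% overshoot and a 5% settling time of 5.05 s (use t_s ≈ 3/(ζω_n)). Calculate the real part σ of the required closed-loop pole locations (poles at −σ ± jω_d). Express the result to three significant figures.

σ ≈ 0.594

The settling-time spec alone fixes σ = ζω_n = 3/t_s = 3/5.05 = 0.594.
(Overshoot then fixes ζ = 0.445 and hence ω_d = σ·√(1−ζ²)/ζ = 1.20 rad/s.)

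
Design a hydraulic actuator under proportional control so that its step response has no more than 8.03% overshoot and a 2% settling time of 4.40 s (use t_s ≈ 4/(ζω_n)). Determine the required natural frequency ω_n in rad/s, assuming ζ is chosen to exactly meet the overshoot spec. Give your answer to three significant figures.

ω_n ≈ 1.45 rad/s

From %OS = 100·exp(−πζ/√(1−ζ²)), invert to get ζ = −ln(OS)/√(π² + ln²(OS)) with OS = 0.0803.
−ln 0.0803 = 2.522, so ζ = 2.522/√(π² + 6.360) = 0.626.
Then ω_n = 4/(ζ t_s) = 4/(0.626 × 4.40) = 1.45 rad/s.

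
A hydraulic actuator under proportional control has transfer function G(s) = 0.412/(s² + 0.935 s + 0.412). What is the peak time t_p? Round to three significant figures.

t_p ≈ 7.14 s

ω_n = √0.412 = 0.642 rad/s; ζ = 0.935/(2·0.642) = 0.728.
ω_d = ω_n√(1−ζ²) = 0.440 rad/s. Then t_p = π/ω_d = 7.14 s.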